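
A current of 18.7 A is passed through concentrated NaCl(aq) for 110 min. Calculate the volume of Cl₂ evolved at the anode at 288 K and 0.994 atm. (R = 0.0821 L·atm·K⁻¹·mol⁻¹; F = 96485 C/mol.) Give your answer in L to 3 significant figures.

Q = It = 18.7 × 6600 = 1.234×10^5 C
n(e⁻) = Q/F = 1.234×10^5/96485 = 1.279 mol
2Cl⁻ → Cl₂ + 2e⁻, so n(Cl₂) = 1.279 / 2 = 0.6395 mol
V = nRT/P = 0.6395 × 0.0821 × 288 / 0.994 = 15.21 L

15.2 L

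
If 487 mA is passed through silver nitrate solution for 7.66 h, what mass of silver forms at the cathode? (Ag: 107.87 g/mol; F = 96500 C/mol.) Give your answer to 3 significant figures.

Q = It = 0.487 × 27576 = 13430 C
n(e⁻) = Q/F = 13430/96500 = 0.1392 mol
Ag⁺ + e⁻ → Ag, so n(Ag) = 0.1392 mol
m = 0.1392 × 107.87 = 15.0 g

15.0 g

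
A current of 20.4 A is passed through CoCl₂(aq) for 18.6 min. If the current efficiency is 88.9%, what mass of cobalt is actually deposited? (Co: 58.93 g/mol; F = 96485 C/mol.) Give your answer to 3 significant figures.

Q = 20.4 × 1116 = 22770 C
n(e⁻) = 22770 / 96485 = 0.2360 mol
Co²⁺ + 2e⁻ → Co, so theoretical m(Co) = 0.1180 × 58.93 = 6.954 g
Actual mass = 88.9% × 6.954 = 6.18 g

6.18 g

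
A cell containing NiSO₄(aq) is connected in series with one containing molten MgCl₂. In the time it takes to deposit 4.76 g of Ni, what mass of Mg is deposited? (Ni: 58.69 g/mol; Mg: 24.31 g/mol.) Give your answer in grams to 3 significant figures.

n(Ni) = 4.76 / 58.69 = 0.08110 mol
Ni²⁺ + 2e⁻ → Ni, so n(e⁻) = 2 × 0.08110 = 0.1622 mol
In series, the same 0.1622 mol of electrons flows through the second cell.
Mg²⁺ + 2e⁻ → Mg, so n(Mg) = 0.1622 / 2 = 0.08110 mol
m(Mg) = 0.08110 × 24.31 = 1.97 g

1.97 g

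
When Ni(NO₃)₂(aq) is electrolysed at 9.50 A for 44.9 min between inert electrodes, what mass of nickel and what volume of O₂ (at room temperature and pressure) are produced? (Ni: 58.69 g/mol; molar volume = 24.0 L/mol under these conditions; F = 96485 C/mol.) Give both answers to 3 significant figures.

Q = 9.50 × 2694 = 25590 C; n(e⁻) = 25590 / 96485 = 0.2652 mol
Cathode: Ni²⁺ + 2e⁻ → Ni → n(Ni) = 0.2652/2 = 0.1326 mol → 7.78 g
Anode: 2H₂O → O₂ + 4H⁺ + 4e⁻ → n(O₂) = 0.2652/4 = 0.06630 mol → 1.59 L

7.78 g Ni; 1.59 L O₂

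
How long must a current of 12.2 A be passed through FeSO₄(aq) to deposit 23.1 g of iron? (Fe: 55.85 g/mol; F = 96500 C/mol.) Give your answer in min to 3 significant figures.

n(Fe) = 23.1 / 55.85 = 0.4136 mol
Fe²⁺ + 2e⁻ → Fe, so n(e⁻) = 2 × 0.4136 = 0.8272 mol
Q = 0.8272 × 96500 = 79820 C
t = Q / I = 79820 / 12.2 = 6543 s = 109 min

109 min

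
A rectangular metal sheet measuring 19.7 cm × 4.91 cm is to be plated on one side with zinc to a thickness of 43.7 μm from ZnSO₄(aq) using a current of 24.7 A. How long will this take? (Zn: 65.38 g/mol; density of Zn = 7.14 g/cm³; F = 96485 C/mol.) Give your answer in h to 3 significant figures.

Plated area = 19.7 × 4.91 = 96.73 cm²
Volume = 96.73 × 43.7×10⁻⁴ cm = 0.4227 cm³
m(Zn) = 0.4227 × 7.14 = 3.018 g
n(Zn) = 3.018 / 65.38 = 0.04616 mol; n(e⁻) = 2 × 0.04616 = 0.09232 mol
Q = 0.09232 × 96485 = 8907 C
t = 8907 / 24.7 = 360.6 s = 0.100 h

0.100 h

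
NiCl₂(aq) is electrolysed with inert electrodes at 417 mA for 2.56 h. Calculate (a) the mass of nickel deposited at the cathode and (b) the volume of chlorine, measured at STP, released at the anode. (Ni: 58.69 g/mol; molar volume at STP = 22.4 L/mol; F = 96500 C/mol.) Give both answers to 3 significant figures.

Q = 0.417 × 9216 = 3843 C; n(e⁻) = 3843 / 96500 = 0.03982 mol
Cathode: Ni²⁺ + 2e⁻ → Ni → n(Ni) = 0.03982/2 = 0.01991 mol → 1.17 g
Anode: 2Cl⁻ → Cl₂ + 2e⁻ → n(Cl₂) = 0.03982/2 = 0.01991 mol → 0.446 L

1.17 g Ni; 0.446 L Cl₂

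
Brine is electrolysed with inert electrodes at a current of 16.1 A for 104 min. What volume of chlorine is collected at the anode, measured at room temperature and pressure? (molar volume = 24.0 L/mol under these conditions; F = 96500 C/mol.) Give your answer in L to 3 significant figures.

12.5 L

Charge passed = 16.1 × 6240 = 1.005×10^5 C
n(e⁻) = 1.005×10^5 / 96500 = 1.041 mol
2Cl⁻ → Cl₂ + 2e⁻, so n(Cl₂) = 1.041 / 2 = 0.5205 mol
V = 0.5205 × 24.0 = 12.49 L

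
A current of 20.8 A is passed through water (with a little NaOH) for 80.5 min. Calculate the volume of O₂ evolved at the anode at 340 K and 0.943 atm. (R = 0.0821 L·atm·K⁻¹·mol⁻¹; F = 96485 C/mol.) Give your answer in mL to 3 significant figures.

Q = 20.8 A × 4830 s = 1.005×10^5 C
n(e⁻) = 1.005×10^5 / 96485 = 1.042 mol
2H₂O → O₂ + 4H⁺ + 4e⁻, so n(O₂) = 1.042 / 4 = 0.2605 mol
V = nRT/P = 0.2605 × 0.0821 × 340 / 0.943 = 7.711 L
= 7710 mL

7710 mL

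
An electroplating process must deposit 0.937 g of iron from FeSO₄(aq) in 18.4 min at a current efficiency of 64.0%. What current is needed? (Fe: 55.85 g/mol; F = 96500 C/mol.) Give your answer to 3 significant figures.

4.58 A

n(Fe) = 0.937 / 55.85 = 0.01678 mol
Fe²⁺ + 2e⁻ → Fe, so n(e⁻) = 2 × 0.01678 = 0.03356 mol
Q = 0.03356 × 96500 / 0.640 = 5060 C
I = Q / t = 5060 / 1104 s = 4.58 A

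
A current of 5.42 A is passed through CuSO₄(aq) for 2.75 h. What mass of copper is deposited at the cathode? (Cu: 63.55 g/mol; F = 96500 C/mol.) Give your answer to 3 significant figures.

17.7 g

Charge passed = 5.42 × 9900 = 53660 C
Moles of electrons = 53660 / 96500 = 0.5561 mol
Cu²⁺ + 2e⁻ → Cu, so n(Cu) = 0.5561 / 2 = 0.2781 mol
m = 0.2781 × 63.55 = 17.7 g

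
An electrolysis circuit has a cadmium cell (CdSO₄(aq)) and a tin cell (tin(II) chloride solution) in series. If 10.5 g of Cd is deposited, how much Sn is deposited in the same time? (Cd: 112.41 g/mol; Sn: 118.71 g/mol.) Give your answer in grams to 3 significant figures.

n(Cd) = 10.5 / 112.41 = 0.09341 mol
Cd²⁺ + 2e⁻ → Cd, so n(e⁻) = 2 × 0.09341 = 0.1868 mol
Since the cells are in series, n(e⁻) in the Sn cell is also 0.1868 mol.
Sn²⁺ + 2e⁻ → Sn, so n(Sn) = 0.1868 / 2 = 0.09340 mol
m(Sn) = 0.09340 × 118.71 = 11.1 g

11.1 g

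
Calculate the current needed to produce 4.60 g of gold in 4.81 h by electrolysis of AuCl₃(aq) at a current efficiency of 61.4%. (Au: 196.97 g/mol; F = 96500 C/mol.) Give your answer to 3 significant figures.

n(Au) = 4.60 / 196.97 = 0.02335 mol
Au³⁺ + 3e⁻ → Au, so n(e⁻) = 3 × 0.02335 = 0.07005 mol
Q = 0.07005 × 96500 / 0.614 = 11010 C
I = Q / t = 11010 / 17316 s = 0.636 A

0.636 A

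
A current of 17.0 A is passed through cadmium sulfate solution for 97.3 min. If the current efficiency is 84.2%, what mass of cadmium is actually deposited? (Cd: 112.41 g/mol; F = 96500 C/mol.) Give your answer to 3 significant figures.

48.7 g

Q = 17.0 × 5838 = 99250 C
n(e⁻) = 99250 / 96500 = 1.028 mol
Cd²⁺ + 2e⁻ → Cd, so theoretical m(Cd) = 0.5140 × 112.41 = 57.78 g
Actual mass = 84.2% × 57.78 = 48.7 g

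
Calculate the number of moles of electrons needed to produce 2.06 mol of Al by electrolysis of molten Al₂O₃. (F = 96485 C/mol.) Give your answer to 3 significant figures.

6.18 mol

Al³⁺ + 3e⁻ → Al, so n(e⁻) = 3 × 2.06 = 6.180 mol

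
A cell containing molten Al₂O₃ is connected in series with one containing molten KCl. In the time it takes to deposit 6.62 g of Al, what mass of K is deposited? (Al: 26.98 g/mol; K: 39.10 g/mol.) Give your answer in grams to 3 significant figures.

n(Al) = 6.62 / 26.98 = 0.2454 mol
Al³⁺ + 3e⁻ → Al, so n(e⁻) = 3 × 0.2454 = 0.7362 mol
The cells are in series, so the same charge (and hence the same n(e⁻) = 0.7362 mol) passes through both.
K⁺ + e⁻ → K, so n(K) = 0.7362 mol
m(K) = 0.7362 × 39.10 = 28.8 g

28.8 g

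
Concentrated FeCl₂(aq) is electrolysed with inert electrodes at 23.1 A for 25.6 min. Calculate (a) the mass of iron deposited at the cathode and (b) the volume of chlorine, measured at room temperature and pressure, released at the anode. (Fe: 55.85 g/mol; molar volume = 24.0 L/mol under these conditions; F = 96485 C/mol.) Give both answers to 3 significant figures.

Q = 23.1 × 1536 = 35480 C; n(e⁻) = 35480 / 96485 = 0.3677 mol
Cathode: Fe²⁺ + 2e⁻ → Fe → n(Fe) = 0.3677/2 = 0.1839 mol → 10.3 g
Anode: 2Cl⁻ → Cl₂ + 2e⁻ → n(Cl₂) = 0.3677/2 = 0.1839 mol → 4.41 L

10.3 g Fe; 4.41 L Cl₂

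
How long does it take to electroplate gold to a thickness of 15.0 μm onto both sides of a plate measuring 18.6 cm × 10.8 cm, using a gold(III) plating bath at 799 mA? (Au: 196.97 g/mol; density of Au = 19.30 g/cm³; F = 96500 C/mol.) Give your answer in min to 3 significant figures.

357 min

Plated area = 2 × 18.6 × 10.8 = 401.8 cm²
Volume = 401.8 × 15.0×10⁻⁴ cm = 0.6027 cm³
m(Au) = 0.6027 × 19.30 = 11.63 g
n(Au) = 11.63 / 196.97 = 0.05904 mol; n(e⁻) = 3 × 0.05904 = 0.1771 mol
Q = 0.1771 × 96500 = 17090 C
t = 17090 / 0.799 = 21390 s = 357 min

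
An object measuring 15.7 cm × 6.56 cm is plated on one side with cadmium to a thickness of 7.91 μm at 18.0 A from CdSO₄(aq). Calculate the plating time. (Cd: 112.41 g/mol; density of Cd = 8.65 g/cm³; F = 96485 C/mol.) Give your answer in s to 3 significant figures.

Plated area = 15.7 × 6.56 = 103.0 cm²
Volume = 103.0 × 7.91×10⁻⁴ cm = 0.08147 cm³
m(Cd) = 0.08147 × 8.65 = 0.7047 g
n(Cd) = 0.7047 / 112.41 = 0.006269 mol; n(e⁻) = 2 × 0.006269 = 0.01254 mol
Q = 0.01254 × 96485 = 1210 C
t = 1210 / 18.0 = 67.22 s

67.2 s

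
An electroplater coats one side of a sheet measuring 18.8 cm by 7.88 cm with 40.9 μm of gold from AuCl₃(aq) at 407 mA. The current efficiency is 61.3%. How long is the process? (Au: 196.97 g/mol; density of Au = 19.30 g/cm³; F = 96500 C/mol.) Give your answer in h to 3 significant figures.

19.1 h

Plated area = 18.8 × 7.88 = 148.1 cm²
Volume = 148.1 × 40.9×10⁻⁴ cm = 0.6057 cm³
m(Au) = 0.6057 × 19.30 = 11.69 g
n(Au) = 11.69 / 196.97 = 0.05935 mol; n(e⁻) = 3 × 0.05935 = 0.1781 mol
Q = 0.1781 × 96500 / 0.613 = 28040 C
t = 28040 / 0.407 = 68890 s = 19.1 h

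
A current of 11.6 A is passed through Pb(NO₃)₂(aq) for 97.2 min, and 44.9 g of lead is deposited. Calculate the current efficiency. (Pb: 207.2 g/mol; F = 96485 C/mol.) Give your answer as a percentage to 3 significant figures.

Q = 11.6 × 5832 = 67650 C
n(e⁻) = 67650 / 96485 = 0.7011 mol
Pb²⁺ + 2e⁻ → Pb, so theoretical n(Pb) = 0.3506 mol → 72.64 g
Efficiency = 44.9 / 72.64 = 0.6181 = 61.8%

61.8%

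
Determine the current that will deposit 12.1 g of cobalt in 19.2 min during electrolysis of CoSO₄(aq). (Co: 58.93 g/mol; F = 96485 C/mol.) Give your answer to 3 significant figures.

34.4 A

n(Co) = 12.1 / 58.93 = 0.2053 mol
Co²⁺ + 2e⁻ → Co, so n(e⁻) = 2 × 0.2053 = 0.4106 mol
Q = 0.4106 × 96485 = 39620 C
I = Q / t = 39620 / 1152 s = 34.4 A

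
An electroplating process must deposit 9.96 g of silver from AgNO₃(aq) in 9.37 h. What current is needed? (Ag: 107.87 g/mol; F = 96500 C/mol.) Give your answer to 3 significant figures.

0.264 A

n(Ag) = 9.96 / 107.87 = 0.09233 mol
Ag⁺ + e⁻ → Ag, so n(e⁻) = 0.09233 mol
Q = 0.09233 × 96500 = 8910 C
I = Q / t = 8910 / 33732 s = 0.264 A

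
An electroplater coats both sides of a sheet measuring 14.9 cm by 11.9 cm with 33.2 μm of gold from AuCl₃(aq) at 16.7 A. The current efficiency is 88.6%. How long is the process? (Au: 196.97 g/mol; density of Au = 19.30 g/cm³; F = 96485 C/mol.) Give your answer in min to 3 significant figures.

37.6 min

Plated area = 2 × 14.9 × 11.9 = 354.6 cm²
Volume = 354.6 × 33.2×10⁻⁴ cm = 1.177 cm³
m(Au) = 1.177 × 19.30 = 22.72 g
n(Au) = 22.72 / 196.97 = 0.1153 mol; n(e⁻) = 3 × 0.1153 = 0.3459 mol
Q = 0.3459 × 96485 / 0.886 = 37670 C
t = 37670 / 16.7 = 2256 s = 37.6 min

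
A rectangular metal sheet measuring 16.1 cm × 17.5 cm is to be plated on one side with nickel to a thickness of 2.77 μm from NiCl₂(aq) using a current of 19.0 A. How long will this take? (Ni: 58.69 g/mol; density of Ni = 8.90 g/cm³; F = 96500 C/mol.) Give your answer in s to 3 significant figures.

Plated area = 16.1 × 17.5 = 281.8 cm²
Volume = 281.8 × 2.77×10⁻⁴ cm = 0.07806 cm³
m(Ni) = 0.07806 × 8.90 = 0.6947 g
n(Ni) = 0.6947 / 58.69 = 0.01184 mol; n(e⁻) = 2 × 0.01184 = 0.02368 mol
Q = 0.02368 × 96500 = 2285 C
t = 2285 / 19.0 = 120.3 s

120 s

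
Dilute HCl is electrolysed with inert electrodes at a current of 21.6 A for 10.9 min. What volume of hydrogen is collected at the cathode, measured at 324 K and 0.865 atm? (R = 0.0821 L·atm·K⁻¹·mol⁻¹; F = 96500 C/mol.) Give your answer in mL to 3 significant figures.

Charge passed = 21.6 × 654 = 14130 C
Moles of electrons = 14130 / 96500 = 0.1464 mol
2H⁺ + 2e⁻ → H₂, so n(H₂) = 0.1464 / 2 = 0.07320 mol
V = nRT/P = 0.07320 × 0.0821 × 324 / 0.865 = 2.251 L
= 2250 mL

2250 mL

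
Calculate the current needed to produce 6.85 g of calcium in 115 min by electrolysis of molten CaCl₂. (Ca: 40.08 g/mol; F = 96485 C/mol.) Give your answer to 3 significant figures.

n(Ca) = 6.85 / 40.08 = 0.1709 mol
Ca²⁺ + 2e⁻ → Ca, so n(e⁻) = 2 × 0.1709 = 0.3418 mol
Q = 0.3418 × 96485 = 32980 C
I = Q / t = 32980 / 6900 s = 4.78 A

4.78 A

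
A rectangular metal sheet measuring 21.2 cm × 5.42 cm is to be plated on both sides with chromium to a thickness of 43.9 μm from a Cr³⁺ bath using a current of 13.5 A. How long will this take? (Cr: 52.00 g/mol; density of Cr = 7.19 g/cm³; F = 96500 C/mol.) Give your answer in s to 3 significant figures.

Plated area = 2 × 21.2 × 5.42 = 229.8 cm²
Volume = 229.8 × 43.9×10⁻⁴ cm = 1.009 cm³
m(Cr) = 1.009 × 7.19 = 7.255 g
n(Cr) = 7.255 / 52.00 = 0.1395 mol; n(e⁻) = 3 × 0.1395 = 0.4185 mol
Q = 0.4185 × 96500 = 40390 C
t = 40390 / 13.5 = 2992 s

2990 s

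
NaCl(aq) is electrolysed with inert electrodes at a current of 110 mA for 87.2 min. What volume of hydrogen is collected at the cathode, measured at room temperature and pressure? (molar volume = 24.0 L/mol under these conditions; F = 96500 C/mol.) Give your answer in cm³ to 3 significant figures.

71.6 cm³

Q = It = 0.110 × 5232 = 575.5 C
n(e⁻) = 575.5 / 96500 = 0.005964 mol
2H⁺ + 2e⁻ → H₂, so n(H₂) = 0.005964 / 2 = 0.002982 mol
V = 0.002982 × 24.0 = 0.07157 L
= 71.6 cm³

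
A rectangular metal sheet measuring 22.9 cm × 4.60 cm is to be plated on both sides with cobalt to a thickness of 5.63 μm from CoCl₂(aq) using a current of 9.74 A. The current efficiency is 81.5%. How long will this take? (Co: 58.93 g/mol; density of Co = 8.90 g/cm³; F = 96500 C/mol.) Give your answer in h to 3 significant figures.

0.121 h

Plated area = 2 × 22.9 × 4.60 = 210.7 cm²
Volume = 210.7 × 5.63×10⁻⁴ cm = 0.1186 cm³
m(Co) = 0.1186 × 8.90 = 1.056 g
n(Co) = 1.056 / 58.93 = 0.01792 mol; n(e⁻) = 2 × 0.01792 = 0.03584 mol
Q = 0.03584 × 96500 / 0.815 = 4244 C
t = 4244 / 9.74 = 435.7 s = 0.121 h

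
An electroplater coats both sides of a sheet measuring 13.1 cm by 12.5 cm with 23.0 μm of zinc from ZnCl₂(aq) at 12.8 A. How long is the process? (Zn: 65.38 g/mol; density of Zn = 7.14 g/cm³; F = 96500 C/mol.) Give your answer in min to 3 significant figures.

Plated area = 2 × 13.1 × 12.5 = 327.5 cm²
Volume = 327.5 × 23.0×10⁻⁴ cm = 0.7533 cm³
m(Zn) = 0.7533 × 7.14 = 5.379 g
n(Zn) = 5.379 / 65.38 = 0.08227 mol; n(e⁻) = 2 × 0.08227 = 0.1645 mol
Q = 0.1645 × 96500 = 15870 C
t = 15870 / 12.8 = 1240 s = 20.7 min

20.7 min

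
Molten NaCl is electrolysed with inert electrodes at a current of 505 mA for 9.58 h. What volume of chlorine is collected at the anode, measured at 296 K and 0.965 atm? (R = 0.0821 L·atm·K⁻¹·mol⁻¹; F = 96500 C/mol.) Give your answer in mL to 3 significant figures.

Q = 0.505 A × 34488 s = 17420 C
n(e⁻) = Q/F = 17420/96500 = 0.1805 mol
2Cl⁻ → Cl₂ + 2e⁻, so n(Cl₂) = 0.1805 / 2 = 0.09025 mol
V = nRT/P = 0.09025 × 0.0821 × 296 / 0.965 = 2.273 L
= 2270 mL

2270 mL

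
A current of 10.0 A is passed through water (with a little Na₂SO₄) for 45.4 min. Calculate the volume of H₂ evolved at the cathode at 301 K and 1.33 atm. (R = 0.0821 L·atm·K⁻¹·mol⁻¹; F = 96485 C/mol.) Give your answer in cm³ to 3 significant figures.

Q = 10.0 A × 2724 s = 27240 C
n(e⁻) = Q/F = 27240/96485 = 0.2823 mol
2H⁺ + 2e⁻ → H₂, so n(H₂) = 0.2823 / 2 = 0.1412 mol
V = nRT/P = 0.1412 × 0.0821 × 301 / 1.33 = 2.624 L
= 2620 cm³

2620 cm³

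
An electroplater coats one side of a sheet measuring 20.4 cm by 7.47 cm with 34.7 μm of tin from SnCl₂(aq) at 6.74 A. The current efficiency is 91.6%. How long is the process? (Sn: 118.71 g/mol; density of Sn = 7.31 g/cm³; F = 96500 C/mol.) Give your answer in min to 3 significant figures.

17.0 min

Plated area = 20.4 × 7.47 = 152.4 cm²
Volume = 152.4 × 34.7×10⁻⁴ cm = 0.5288 cm³
m(Sn) = 0.5288 × 7.31 = 3.866 g
n(Sn) = 3.866 / 118.71 = 0.03257 mol; n(e⁻) = 2 × 0.03257 = 0.06514 mol
Q = 0.06514 × 96500 / 0.916 = 6862 C
t = 6862 / 6.74 = 1018 s = 17.0 min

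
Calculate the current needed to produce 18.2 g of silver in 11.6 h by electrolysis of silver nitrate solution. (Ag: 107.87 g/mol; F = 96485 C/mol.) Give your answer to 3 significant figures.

0.390 A

n(Ag) = 18.2 / 107.87 = 0.1687 mol
Ag⁺ + e⁻ → Ag, so n(e⁻) = 0.1687 mol
Q = 0.1687 × 96485 = 16280 C
I = Q / t = 16280 / 41760 s = 0.390 A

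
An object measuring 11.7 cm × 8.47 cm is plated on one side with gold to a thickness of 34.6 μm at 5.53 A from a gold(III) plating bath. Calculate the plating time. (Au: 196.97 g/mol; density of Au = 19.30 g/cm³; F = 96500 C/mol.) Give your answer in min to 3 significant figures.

29.3 min

Plated area = 11.7 × 8.47 = 99.10 cm²
Volume = 99.10 × 34.6×10⁻⁴ cm = 0.3429 cm³
m(Au) = 0.3429 × 19.30 = 6.618 g
n(Au) = 6.618 / 196.97 = 0.03360 mol; n(e⁻) = 3 × 0.03360 = 0.1008 mol
Q = 0.1008 × 96500 = 9727 C
t = 9727 / 5.53 = 1759 s = 29.3 min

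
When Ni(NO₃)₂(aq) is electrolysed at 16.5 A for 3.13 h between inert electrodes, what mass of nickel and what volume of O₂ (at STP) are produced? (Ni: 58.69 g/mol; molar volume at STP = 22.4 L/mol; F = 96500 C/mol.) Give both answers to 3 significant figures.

Q = 16.5 × 11268 = 1.859×10^5 C; n(e⁻) = 1.859×10^5 / 96500 = 1.926 mol
Cathode: Ni²⁺ + 2e⁻ → Ni → n(Ni) = 1.926/2 = 0.9630 mol → 56.5 g
Anode: 2H₂O → O₂ + 4H⁺ + 4e⁻ → n(O₂) = 1.926/4 = 0.4815 mol → 10.8 L

56.5 g Ni; 10.8 L O₂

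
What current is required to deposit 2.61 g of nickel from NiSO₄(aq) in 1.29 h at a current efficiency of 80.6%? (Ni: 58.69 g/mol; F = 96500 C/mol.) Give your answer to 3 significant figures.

2.29 A

n(Ni) = 2.61 / 58.69 = 0.04447 mol
Ni²⁺ + 2e⁻ → Ni, so n(e⁻) = 2 × 0.04447 = 0.08894 mol
Q = 0.08894 × 96500 / 0.806 = 10650 C
I = Q / t = 10650 / 4644 s = 2.29 A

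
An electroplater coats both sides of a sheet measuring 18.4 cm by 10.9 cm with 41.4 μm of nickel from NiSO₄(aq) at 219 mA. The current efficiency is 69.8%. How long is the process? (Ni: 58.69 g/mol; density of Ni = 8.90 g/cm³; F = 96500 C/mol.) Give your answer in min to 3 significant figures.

Plated area = 2 × 18.4 × 10.9 = 401.1 cm²
Volume = 401.1 × 41.4×10⁻⁴ cm = 1.661 cm³
m(Ni) = 1.661 × 8.90 = 14.78 g
n(Ni) = 14.78 / 58.69 = 0.2518 mol; n(e⁻) = 2 × 0.2518 = 0.5036 mol
Q = 0.5036 × 96500 / 0.698 = 69620 C
t = 69620 / 0.219 = 3.179×10^5 s = 5300 min

5300 min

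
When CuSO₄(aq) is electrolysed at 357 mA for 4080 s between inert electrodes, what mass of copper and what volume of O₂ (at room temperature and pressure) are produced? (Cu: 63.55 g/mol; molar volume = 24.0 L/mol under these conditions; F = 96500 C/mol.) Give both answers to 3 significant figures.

0.480 g Cu; 0.0906 L O₂

Q = 0.357 × 4080 = 1457 C; n(e⁻) = 1457 / 96500 = 0.01510 mol
Cathode: Cu²⁺ + 2e⁻ → Cu → n(Cu) = 0.01510/2 = 0.007550 mol → 0.480 g
Anode: 2H₂O → O₂ + 4H⁺ + 4e⁻ → n(O₂) = 0.01510/4 = 0.003775 mol → 0.0906 L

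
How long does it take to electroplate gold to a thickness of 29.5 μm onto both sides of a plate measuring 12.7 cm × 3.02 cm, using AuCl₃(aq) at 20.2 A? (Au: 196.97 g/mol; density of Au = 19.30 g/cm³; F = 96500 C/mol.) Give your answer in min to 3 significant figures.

5.30 min

Plated area = 2 × 12.7 × 3.02 = 76.71 cm²
Volume = 76.71 × 29.5×10⁻⁴ cm = 0.2263 cm³
m(Au) = 0.2263 × 19.30 = 4.368 g
n(Au) = 4.368 / 196.97 = 0.02218 mol; n(e⁻) = 3 × 0.02218 = 0.06654 mol
Q = 0.06654 × 96500 = 6421 C
t = 6421 / 20.2 = 317.9 s = 5.30 min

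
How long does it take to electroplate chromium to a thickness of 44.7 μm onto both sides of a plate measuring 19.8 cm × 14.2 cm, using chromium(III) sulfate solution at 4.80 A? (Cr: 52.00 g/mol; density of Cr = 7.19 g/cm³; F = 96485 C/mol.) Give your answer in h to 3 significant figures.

5.82 h

Plated area = 2 × 19.8 × 14.2 = 562.3 cm²
Volume = 562.3 × 44.7×10⁻⁴ cm = 2.513 cm³
m(Cr) = 2.513 × 7.19 = 18.07 g
n(Cr) = 18.07 / 52.00 = 0.3475 mol; n(e⁻) = 3 × 0.3475 = 1.043 mol
Q = 1.043 × 96485 = 1.006×10^5 C
t = 1.006×10^5 / 4.80 = 20960 s = 5.82 h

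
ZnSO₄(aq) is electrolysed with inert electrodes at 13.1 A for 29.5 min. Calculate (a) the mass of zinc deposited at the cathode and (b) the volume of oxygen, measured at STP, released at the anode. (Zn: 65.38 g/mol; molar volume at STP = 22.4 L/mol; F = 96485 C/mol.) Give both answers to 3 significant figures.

7.86 g Zn; 1.35 L O₂

Q = 13.1 × 1770 = 23190 C; n(e⁻) = 23190 / 96485 = 0.2403 mol
Cathode: Zn²⁺ + 2e⁻ → Zn → n(Zn) = 0.2403/2 = 0.1202 mol → 7.86 g
Anode: 2H₂O → O₂ + 4H⁺ + 4e⁻ → n(O₂) = 0.2403/4 = 0.06008 mol → 1.35 L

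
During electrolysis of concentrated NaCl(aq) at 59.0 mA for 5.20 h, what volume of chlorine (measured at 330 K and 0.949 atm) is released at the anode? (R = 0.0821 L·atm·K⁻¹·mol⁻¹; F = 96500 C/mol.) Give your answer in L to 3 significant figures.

Charge passed = 0.0590 × 18720 = 1104 C
n(e⁻) = 1104 / 96500 = 0.01144 mol
2Cl⁻ → Cl₂ + 2e⁻, so n(Cl₂) = 0.01144 / 2 = 0.005720 mol
V = nRT/P = 0.005720 × 0.0821 × 330 / 0.949 = 0.1633 L

0.163 L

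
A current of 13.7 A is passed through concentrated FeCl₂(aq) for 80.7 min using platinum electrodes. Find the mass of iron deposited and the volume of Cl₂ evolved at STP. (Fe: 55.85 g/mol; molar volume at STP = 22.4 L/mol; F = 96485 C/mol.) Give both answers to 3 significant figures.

Q = 13.7 × 4842 = 66340 C; n(e⁻) = 66340 / 96485 = 0.6876 mol
Cathode: Fe²⁺ + 2e⁻ → Fe → n(Fe) = 0.6876/2 = 0.3438 mol → 19.2 g
Anode: 2Cl⁻ → Cl₂ + 2e⁻ → n(Cl₂) = 0.6876/2 = 0.3438 mol → 7.70 L

19.2 g Fe; 7.70 L Cl₂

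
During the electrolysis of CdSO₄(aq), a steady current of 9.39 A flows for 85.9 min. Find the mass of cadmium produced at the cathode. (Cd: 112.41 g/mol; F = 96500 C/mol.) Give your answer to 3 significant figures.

28.2 g

Q = 9.39 A × 5154 s = 48400 C
n(e⁻) = 48400 / 96500 = 0.5016 mol
Cd²⁺ + 2e⁻ → Cd, so n(Cd) = 0.5016 / 2 = 0.2508 mol
m = 0.2508 × 112.41 = 28.2 g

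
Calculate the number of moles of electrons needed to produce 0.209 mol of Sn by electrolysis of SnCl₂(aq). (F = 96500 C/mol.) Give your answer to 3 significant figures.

0.418 mol

Sn²⁺ + 2e⁻ → Sn, so n(e⁻) = 2 × 0.209 = 0.4180 mol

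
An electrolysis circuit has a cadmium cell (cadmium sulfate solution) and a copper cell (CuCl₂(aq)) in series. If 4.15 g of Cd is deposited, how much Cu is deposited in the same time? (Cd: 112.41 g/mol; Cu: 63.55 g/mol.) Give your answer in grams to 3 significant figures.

n(Cd) = 4.15 / 112.41 = 0.03692 mol
Cd²⁺ + 2e⁻ → Cd, so n(e⁻) = 2 × 0.03692 = 0.07384 mol
The cells are in series, so the same charge (and hence the same n(e⁻) = 0.07384 mol) passes through both.
Cu²⁺ + 2e⁻ → Cu, so n(Cu) = 0.07384 / 2 = 0.03692 mol
m(Cu) = 0.03692 × 63.55 = 2.35 g

2.35 g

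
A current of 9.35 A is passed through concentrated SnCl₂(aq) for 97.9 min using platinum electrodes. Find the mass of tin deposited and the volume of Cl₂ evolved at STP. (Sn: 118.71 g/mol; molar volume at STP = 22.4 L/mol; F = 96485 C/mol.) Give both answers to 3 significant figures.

33.8 g Sn; 6.38 L Cl₂

Q = 9.35 × 5874 = 54920 C; n(e⁻) = 54920 / 96485 = 0.5692 mol
Cathode: Sn²⁺ + 2e⁻ → Sn → n(Sn) = 0.5692/2 = 0.2846 mol → 33.8 g
Anode: 2Cl⁻ → Cl₂ + 2e⁻ → n(Cl₂) = 0.5692/2 = 0.2846 mol → 6.38 L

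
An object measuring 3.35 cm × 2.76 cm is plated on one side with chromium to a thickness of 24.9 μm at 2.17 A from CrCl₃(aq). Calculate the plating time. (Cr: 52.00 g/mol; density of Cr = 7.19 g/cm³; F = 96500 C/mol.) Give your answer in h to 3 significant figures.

Plated area = 3.35 × 2.76 = 9.246 cm²
Volume = 9.246 × 24.9×10⁻⁴ cm = 0.02302 cm³
m(Cr) = 0.02302 × 7.19 = 0.1655 g
n(Cr) = 0.1655 / 52.00 = 0.003183 mol; n(e⁻) = 3 × 0.003183 = 0.009549 mol
Q = 0.009549 × 96500 = 921.5 C
t = 921.5 / 2.17 = 424.7 s = 0.118 h

0.118 h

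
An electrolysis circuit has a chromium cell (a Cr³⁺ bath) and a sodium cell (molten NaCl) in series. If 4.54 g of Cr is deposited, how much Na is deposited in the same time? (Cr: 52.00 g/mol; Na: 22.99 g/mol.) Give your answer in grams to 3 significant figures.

n(Cr) = 4.54 / 52.00 = 0.08731 mol
Cr³⁺ + 3e⁻ → Cr, so n(e⁻) = 3 × 0.08731 = 0.2619 mol
Same current for the same time ⇒ same n(e⁻) = 0.2619 mol in both cells.
Na⁺ + e⁻ → Na, so n(Na) = 0.2619 mol
m(Na) = 0.2619 × 22.99 = 6.02 g

6.02 g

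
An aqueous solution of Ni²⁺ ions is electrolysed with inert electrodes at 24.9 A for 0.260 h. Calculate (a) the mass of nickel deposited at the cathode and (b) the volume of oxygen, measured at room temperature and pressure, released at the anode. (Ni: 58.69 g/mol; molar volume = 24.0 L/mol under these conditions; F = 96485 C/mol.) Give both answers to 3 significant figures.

7.09 g Ni; 1.45 L O₂

Q = 24.9 × 936 = 23310 C; n(e⁻) = 23310 / 96485 = 0.2416 mol
Cathode: Ni²⁺ + 2e⁻ → Ni → n(Ni) = 0.2416/2 = 0.1208 mol → 7.09 g
Anode: 2H₂O → O₂ + 4H⁺ + 4e⁻ → n(O₂) = 0.2416/4 = 0.06040 mol → 1.45 L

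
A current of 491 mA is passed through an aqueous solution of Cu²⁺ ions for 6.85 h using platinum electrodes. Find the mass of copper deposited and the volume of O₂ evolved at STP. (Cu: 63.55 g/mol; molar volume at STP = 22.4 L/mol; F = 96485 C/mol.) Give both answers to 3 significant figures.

3.99 g Cu; 0.703 L O₂

Q = 0.491 × 24660 = 12110 C; n(e⁻) = 12110 / 96485 = 0.1255 mol
Cathode: Cu²⁺ + 2e⁻ → Cu → n(Cu) = 0.1255/2 = 0.06275 mol → 3.99 g
Anode: 2H₂O → O₂ + 4H⁺ + 4e⁻ → n(O₂) = 0.1255/4 = 0.03138 mol → 0.703 L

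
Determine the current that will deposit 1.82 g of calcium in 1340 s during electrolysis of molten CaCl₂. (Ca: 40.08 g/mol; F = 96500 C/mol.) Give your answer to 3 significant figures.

6.54 A

n(Ca) = 1.82 / 40.08 = 0.04541 mol
Ca²⁺ + 2e⁻ → Ca, so n(e⁻) = 2 × 0.04541 = 0.09082 mol
Q = 0.09082 × 96500 = 8764 C
I = Q / t = 8764 / 1340 s = 6.54 A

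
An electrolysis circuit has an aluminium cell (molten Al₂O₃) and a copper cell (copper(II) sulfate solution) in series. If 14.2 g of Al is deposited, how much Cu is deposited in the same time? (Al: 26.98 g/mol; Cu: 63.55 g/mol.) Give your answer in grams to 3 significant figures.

n(Al) = 14.2 / 26.98 = 0.5263 mol
Al³⁺ + 3e⁻ → Al, so n(e⁻) = 3 × 0.5263 = 1.579 mol
Since the cells are in series, n(e⁻) in the Cu cell is also 1.579 mol.
Cu²⁺ + 2e⁻ → Cu, so n(Cu) = 1.579 / 2 = 0.7895 mol
m(Cu) = 0.7895 × 63.55 = 50.2 g

50.2 g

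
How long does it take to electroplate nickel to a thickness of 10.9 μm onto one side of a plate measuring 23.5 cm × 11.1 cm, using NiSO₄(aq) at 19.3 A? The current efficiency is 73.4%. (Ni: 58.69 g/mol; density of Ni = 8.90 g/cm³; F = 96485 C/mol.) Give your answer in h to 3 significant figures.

0.163 h

Plated area = 23.5 × 11.1 = 260.9 cm²
Volume = 260.9 × 10.9×10⁻⁴ cm = 0.2844 cm³
m(Ni) = 0.2844 × 8.90 = 2.531 g
n(Ni) = 2.531 / 58.69 = 0.04312 mol; n(e⁻) = 2 × 0.04312 = 0.08624 mol
Q = 0.08624 × 96485 / 0.734 = 11340 C
t = 11340 / 19.3 = 587.6 s = 0.163 h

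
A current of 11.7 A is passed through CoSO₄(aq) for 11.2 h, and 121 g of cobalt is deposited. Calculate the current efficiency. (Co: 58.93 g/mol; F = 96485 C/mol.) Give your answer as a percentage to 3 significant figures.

84.0%

Q = 11.7 × 40320 = 4.717×10^5 C
n(e⁻) = 4.717×10^5 / 96485 = 4.889 mol
Co²⁺ + 2e⁻ → Co, so theoretical n(Co) = 2.445 mol → 144.1 g
Efficiency = 121 / 144.1 = 0.8397 = 84.0%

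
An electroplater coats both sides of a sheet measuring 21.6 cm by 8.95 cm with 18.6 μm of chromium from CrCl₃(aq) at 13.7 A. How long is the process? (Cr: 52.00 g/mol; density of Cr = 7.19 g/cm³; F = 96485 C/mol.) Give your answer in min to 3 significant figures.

35.0 min

Plated area = 2 × 21.6 × 8.95 = 386.6 cm²
Volume = 386.6 × 18.6×10⁻⁴ cm = 0.7191 cm³
m(Cr) = 0.7191 × 7.19 = 5.170 g
n(Cr) = 5.170 / 52.00 = 0.09942 mol; n(e⁻) = 3 × 0.09942 = 0.2983 mol
Q = 0.2983 × 96485 = 28780 C
t = 28780 / 13.7 = 2101 s = 35.0 min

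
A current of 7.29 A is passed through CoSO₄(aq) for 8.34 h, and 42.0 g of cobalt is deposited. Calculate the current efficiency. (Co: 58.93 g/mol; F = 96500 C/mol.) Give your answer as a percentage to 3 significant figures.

62.8%

Q = 7.29 × 30024 = 2.189×10^5 C
n(e⁻) = 2.189×10^5 / 96500 = 2.268 mol
Co²⁺ + 2e⁻ → Co, so theoretical n(Co) = 1.134 mol → 66.83 g
Efficiency = 42.0 / 66.83 = 0.6285 = 62.8%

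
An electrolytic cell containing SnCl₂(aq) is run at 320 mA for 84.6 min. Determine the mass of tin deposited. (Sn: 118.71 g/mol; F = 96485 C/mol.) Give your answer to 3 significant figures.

0.999 g

Q = It = 0.320 × 5076 = 1624 C
Moles of electrons = 1624 / 96485 = 0.01683 mol
Sn²⁺ + 2e⁻ → Sn, so n(Sn) = 0.01683 / 2 = 0.008415 mol
m = 0.008415 × 118.71 = 0.999 g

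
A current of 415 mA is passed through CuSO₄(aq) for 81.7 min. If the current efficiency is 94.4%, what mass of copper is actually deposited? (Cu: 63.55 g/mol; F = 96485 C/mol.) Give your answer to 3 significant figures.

0.632 g

Q = 0.415 × 4902 = 2034 C
n(e⁻) = 2034 / 96485 = 0.02108 mol
Cu²⁺ + 2e⁻ → Cu, so theoretical m(Cu) = 0.01054 × 63.55 = 0.6698 g
Actual mass = 94.4% × 0.6698 = 0.632 g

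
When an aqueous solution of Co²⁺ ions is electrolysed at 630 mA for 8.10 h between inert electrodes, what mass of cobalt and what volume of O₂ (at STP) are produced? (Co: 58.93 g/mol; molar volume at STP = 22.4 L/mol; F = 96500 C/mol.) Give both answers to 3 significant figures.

Q = 0.630 × 29160 = 18370 C; n(e⁻) = 18370 / 96500 = 0.1904 mol
Cathode: Co²⁺ + 2e⁻ → Co → n(Co) = 0.1904/2 = 0.09520 mol → 5.61 g
Anode: 2H₂O → O₂ + 4H⁺ + 4e⁻ → n(O₂) = 0.1904/4 = 0.04760 mol → 1.07 L

5.61 g Co; 1.07 L O₂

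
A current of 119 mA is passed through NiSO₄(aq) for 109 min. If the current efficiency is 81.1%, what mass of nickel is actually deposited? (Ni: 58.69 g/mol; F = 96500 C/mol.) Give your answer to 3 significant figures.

0.192 g

Q = 0.119 × 6540 = 778.3 C
n(e⁻) = 778.3 / 96500 = 0.008065 mol
Ni²⁺ + 2e⁻ → Ni, so theoretical m(Ni) = 0.004033 × 58.69 = 0.2367 g
Actual mass = 81.1% × 0.2367 = 0.192 g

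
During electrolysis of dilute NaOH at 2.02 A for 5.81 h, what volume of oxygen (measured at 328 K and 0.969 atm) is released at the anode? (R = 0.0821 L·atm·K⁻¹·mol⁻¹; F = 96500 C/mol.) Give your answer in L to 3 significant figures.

Q = It = 2.02 × 20916 = 42250 C
n(e⁻) = 42250 / 96500 = 0.4378 mol
2H₂O → O₂ + 4H⁺ + 4e⁻, so n(O₂) = 0.4378 / 4 = 0.1095 mol
V = nRT/P = 0.1095 × 0.0821 × 328 / 0.969 = 3.043 L

3.04 L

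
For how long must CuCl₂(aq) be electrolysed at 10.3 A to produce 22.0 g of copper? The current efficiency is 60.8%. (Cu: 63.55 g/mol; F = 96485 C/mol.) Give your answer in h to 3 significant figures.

2.96 h

n(Cu) = 22.0 / 63.55 = 0.3462 mol
Cu²⁺ + 2e⁻ → Cu, so n(e⁻) = 2 × 0.3462 = 0.6924 mol
Q = 0.6924 × 96485 / 0.608 = 1.099×10^5 C
t = Q / I = 1.099×10^5 / 10.3 = 10670 s = 2.96 h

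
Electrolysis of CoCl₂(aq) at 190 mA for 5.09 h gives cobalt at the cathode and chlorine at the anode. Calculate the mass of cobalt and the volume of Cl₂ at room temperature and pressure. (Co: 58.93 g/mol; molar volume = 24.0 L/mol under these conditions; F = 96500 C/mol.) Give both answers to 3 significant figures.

1.06 g Co; 0.433 L Cl₂

Q = 0.190 × 18324 = 3482 C; n(e⁻) = 3482 / 96500 = 0.03608 mol
Cathode: Co²⁺ + 2e⁻ → Co → n(Co) = 0.03608/2 = 0.01804 mol → 1.06 g
Anode: 2Cl⁻ → Cl₂ + 2e⁻ → n(Cl₂) = 0.03608/2 = 0.01804 mol → 0.433 L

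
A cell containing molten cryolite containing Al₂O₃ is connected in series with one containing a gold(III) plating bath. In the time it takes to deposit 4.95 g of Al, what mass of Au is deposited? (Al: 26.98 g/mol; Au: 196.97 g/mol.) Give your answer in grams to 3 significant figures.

n(Al) = 4.95 / 26.98 = 0.1835 mol
Al³⁺ + 3e⁻ → Al, so n(e⁻) = 3 × 0.1835 = 0.5505 mol
Same current for the same time ⇒ same n(e⁻) = 0.5505 mol in both cells.
Au³⁺ + 3e⁻ → Au, so n(Au) = 0.5505 / 3 = 0.1835 mol
m(Au) = 0.1835 × 196.97 = 36.1 g

36.1 g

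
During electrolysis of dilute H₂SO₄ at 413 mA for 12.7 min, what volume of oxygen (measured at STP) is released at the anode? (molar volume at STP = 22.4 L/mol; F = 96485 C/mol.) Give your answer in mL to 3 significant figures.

18.3 mL

Q = 0.413 A × 762 s = 314.7 C
Moles of electrons = 314.7 / 96485 = 0.003262 mol
2H₂O → O₂ + 4H⁺ + 4e⁻, so n(O₂) = 0.003262 / 4 = 8.155×10^-4 mol
V = 8.155×10^-4 × 22.4 = 0.01827 L
= 18.3 mL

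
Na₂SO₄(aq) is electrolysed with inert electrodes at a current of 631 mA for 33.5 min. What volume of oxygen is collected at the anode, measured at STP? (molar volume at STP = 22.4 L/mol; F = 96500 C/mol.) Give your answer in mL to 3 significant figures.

73.6 mL

Charge passed = 0.631 × 2010 = 1268 C
n(e⁻) = 1268 / 96500 = 0.01314 mol
2H₂O → O₂ + 4H⁺ + 4e⁻, so n(O₂) = 0.01314 / 4 = 0.003285 mol
V = 0.003285 × 22.4 = 0.07358 L
= 73.6 mL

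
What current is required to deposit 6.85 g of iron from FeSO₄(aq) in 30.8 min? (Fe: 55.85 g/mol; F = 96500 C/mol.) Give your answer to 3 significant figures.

12.8 A

n(Fe) = 6.85 / 55.85 = 0.1226 mol
Fe²⁺ + 2e⁻ → Fe, so n(e⁻) = 2 × 0.1226 = 0.2452 mol
Q = 0.2452 × 96500 = 23660 C
I = Q / t = 23660 / 1848 s = 12.8 A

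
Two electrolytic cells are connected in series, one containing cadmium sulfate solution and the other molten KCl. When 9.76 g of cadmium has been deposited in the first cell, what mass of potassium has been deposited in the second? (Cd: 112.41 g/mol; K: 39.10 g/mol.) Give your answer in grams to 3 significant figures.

6.79 g

n(Cd) = 9.76 / 112.41 = 0.08683 mol
Cd²⁺ + 2e⁻ → Cd, so n(e⁻) = 2 × 0.08683 = 0.1737 mol
The cells are in series, so the same charge (and hence the same n(e⁻) = 0.1737 mol) passes through both.
K⁺ + e⁻ → K, so n(K) = 0.1737 mol
m(K) = 0.1737 × 39.10 = 6.79 g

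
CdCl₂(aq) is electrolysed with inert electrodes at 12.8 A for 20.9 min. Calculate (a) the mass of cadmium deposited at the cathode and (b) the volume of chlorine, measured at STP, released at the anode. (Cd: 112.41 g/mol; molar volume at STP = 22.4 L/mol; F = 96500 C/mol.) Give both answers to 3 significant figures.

9.35 g Cd; 1.86 L Cl₂

Q = 12.8 × 1254 = 16050 C; n(e⁻) = 16050 / 96500 = 0.1663 mol
Cathode: Cd²⁺ + 2e⁻ → Cd → n(Cd) = 0.1663/2 = 0.08315 mol → 9.35 g
Anode: 2Cl⁻ → Cl₂ + 2e⁻ → n(Cl₂) = 0.1663/2 = 0.08315 mol → 1.86 L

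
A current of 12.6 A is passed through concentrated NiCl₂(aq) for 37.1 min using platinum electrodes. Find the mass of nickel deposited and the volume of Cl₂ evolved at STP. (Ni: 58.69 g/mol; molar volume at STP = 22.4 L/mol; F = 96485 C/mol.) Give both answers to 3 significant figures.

Q = 12.6 × 2226 = 28050 C; n(e⁻) = 28050 / 96485 = 0.2907 mol
Cathode: Ni²⁺ + 2e⁻ → Ni → n(Ni) = 0.2907/2 = 0.1454 mol → 8.53 g
Anode: 2Cl⁻ → Cl₂ + 2e⁻ → n(Cl₂) = 0.2907/2 = 0.1454 mol → 3.26 L

8.53 g Ni; 3.26 L Cl₂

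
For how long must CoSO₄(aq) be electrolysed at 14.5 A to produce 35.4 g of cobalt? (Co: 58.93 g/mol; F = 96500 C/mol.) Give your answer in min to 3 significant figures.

n(Co) = 35.4 / 58.93 = 0.6007 mol
Co²⁺ + 2e⁻ → Co, so n(e⁻) = 2 × 0.6007 = 1.201 mol
Q = 1.201 × 96500 = 1.159×10^5 C
t = Q / I = 1.159×10^5 / 14.5 = 7993 s = 133 min

133 min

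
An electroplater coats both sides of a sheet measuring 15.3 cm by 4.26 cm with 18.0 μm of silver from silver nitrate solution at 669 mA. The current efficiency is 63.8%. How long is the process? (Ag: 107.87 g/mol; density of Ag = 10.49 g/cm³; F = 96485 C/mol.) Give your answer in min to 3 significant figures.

Plated area = 2 × 15.3 × 4.26 = 130.4 cm²
Volume = 130.4 × 18.0×10⁻⁴ cm = 0.2347 cm³
m(Ag) = 0.2347 × 10.49 = 2.462 g
n(Ag) = 2.462 / 107.87 = 0.02282 mol; n(e⁻) = 0.02282 mol
Q = 0.02282 × 96485 / 0.638 = 3451 C
t = 3451 / 0.669 = 5158 s = 86.0 min

86.0 min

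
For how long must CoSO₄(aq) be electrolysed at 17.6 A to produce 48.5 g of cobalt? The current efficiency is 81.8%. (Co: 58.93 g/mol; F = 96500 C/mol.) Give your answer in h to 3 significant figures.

3.06 h

n(Co) = 48.5 / 58.93 = 0.8230 mol
Co²⁺ + 2e⁻ → Co, so n(e⁻) = 2 × 0.8230 = 1.646 mol
Q = 1.646 × 96500 / 0.818 = 1.942×10^5 C
t = Q / I = 1.942×10^5 / 17.6 = 11030 s = 3.06 h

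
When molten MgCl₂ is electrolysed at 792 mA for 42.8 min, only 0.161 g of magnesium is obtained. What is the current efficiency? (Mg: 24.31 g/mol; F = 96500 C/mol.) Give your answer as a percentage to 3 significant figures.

Q = 0.792 × 2568 = 2034 C
n(e⁻) = 2034 / 96500 = 0.02108 mol
Mg²⁺ + 2e⁻ → Mg, so theoretical n(Mg) = 0.01054 mol → 0.2562 g
Efficiency = 0.161 / 0.2562 = 0.6284 = 62.8%

62.8%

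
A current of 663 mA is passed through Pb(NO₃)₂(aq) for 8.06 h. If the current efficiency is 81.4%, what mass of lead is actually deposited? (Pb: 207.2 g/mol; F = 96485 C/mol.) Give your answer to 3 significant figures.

Q = 0.663 × 29016 = 19240 C
n(e⁻) = 19240 / 96485 = 0.1994 mol
Pb²⁺ + 2e⁻ → Pb, so theoretical m(Pb) = 0.09970 × 207.2 = 20.66 g
Actual mass = 81.4% × 20.66 = 16.8 g

16.8 g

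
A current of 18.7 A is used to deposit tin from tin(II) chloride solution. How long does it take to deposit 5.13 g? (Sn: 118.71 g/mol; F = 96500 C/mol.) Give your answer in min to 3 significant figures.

7.43 min

n(Sn) = 5.13 / 118.71 = 0.04321 mol
Sn²⁺ + 2e⁻ → Sn, so n(e⁻) = 2 × 0.04321 = 0.08642 mol
Q = 0.08642 × 96500 = 8340 C
t = Q / I = 8340 / 18.7 = 446.0 s = 7.43 min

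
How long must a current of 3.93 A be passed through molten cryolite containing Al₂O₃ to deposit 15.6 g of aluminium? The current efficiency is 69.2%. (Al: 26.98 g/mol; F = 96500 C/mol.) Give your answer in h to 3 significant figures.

n(Al) = 15.6 / 26.98 = 0.5782 mol
Al³⁺ + 3e⁻ → Al, so n(e⁻) = 3 × 0.5782 = 1.735 mol
Q = 1.735 × 96500 / 0.692 = 2.419×10^5 C
t = Q / I = 2.419×10^5 / 3.93 = 61550 s = 17.1 h

17.1 h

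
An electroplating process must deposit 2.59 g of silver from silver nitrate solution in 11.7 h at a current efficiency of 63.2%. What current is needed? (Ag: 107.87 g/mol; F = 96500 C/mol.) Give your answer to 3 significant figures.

n(Ag) = 2.59 / 107.87 = 0.02401 mol
Ag⁺ + e⁻ → Ag, so n(e⁻) = 0.02401 mol
Q = 0.02401 × 96500 / 0.632 = 3666 C
I = Q / t = 3666 / 42120 s = 0.0870 A

0.0870 A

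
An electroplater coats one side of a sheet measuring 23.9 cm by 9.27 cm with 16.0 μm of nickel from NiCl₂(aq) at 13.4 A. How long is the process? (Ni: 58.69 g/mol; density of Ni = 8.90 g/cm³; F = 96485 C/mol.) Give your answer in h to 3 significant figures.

Plated area = 23.9 × 9.27 = 221.6 cm²
Volume = 221.6 × 16.0×10⁻⁴ cm = 0.3546 cm³
m(Ni) = 0.3546 × 8.90 = 3.156 g
n(Ni) = 3.156 / 58.69 = 0.05377 mol; n(e⁻) = 2 × 0.05377 = 0.1075 mol
Q = 0.1075 × 96485 = 10370 C
t = 10370 / 13.4 = 773.9 s = 0.215 h

0.215 h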